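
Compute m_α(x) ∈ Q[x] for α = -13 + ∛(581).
m_α(x) = x^3 + 39x^2 + 507x + 1616

Set β = α + 13 = ∛(581), so β^3 = 581. Then (α + 13)^3 - 581 = 0, i.e. α is a root of g(x) = (x + 13)^3 - 581 = x^3 + 39x^2 + 507x + 1616. Since g(x) = h(x + 13) where h(x) = x^3 - 581, and h is irreducible over Q (because 581 is not a perfect cube, so h has no rational root, and a monic cubic with no rational root is irreducible), g is also irreducible (irreducibility is preserved under the substitution x → x + 13). Hence m_α(x) = x^3 + 39x^2 + 507x + 1616.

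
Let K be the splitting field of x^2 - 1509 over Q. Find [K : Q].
[K : Q] = 2

f(x) = x^2 - 1509 factors as (x - √1509)(x + √1509). The splitting field is K = Q(√1509). Since 1509 is squarefree and > 1, it is not a perfect square, so x^2 - 1509 is irreducible over Q and [Q(√1509) : Q] = 2. Hence [K : Q] = 2.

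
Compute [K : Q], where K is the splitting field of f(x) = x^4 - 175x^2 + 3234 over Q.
[K : Q] = 4

Solving the quadratic in x^2: x^2 = (175 ± √(175^2 - 4·3234))/2 = (175 ± √17689)/2 = (175 ± 133)/2, giving x^2 = 154 or x^2 = 21. So f(x) = (x^2 - 154)(x^2 - 21) and the roots of f are ±√154, ±√21. Hence the splitting field is K = Q(√154, √21). Since 154 and 21 are distinct squarefree integers > 1, their product 3234 is not a perfect square, so √21 ∉ Q(√154). By the tower law [K:Q] = [Q(√154,√21):Q(√154)] · [Q(√154):Q] = 2 · 2 = 4.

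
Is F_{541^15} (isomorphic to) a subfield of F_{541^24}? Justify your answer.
No: F_{541^15} is not a subfield of F_{541^24}

F_{p^m} embeds in F_{p^n} iff m | n. Here 15 ∤ 24 (since 24 = 1·15 + 9 with remainder 9 ≠ 0), so F_{541^15} is not a subfield of F_{541^24}. Equivalently: if it were, the tower law would give 15 = [F_{541^15}:F_541] dividing [F_{541^24}:F_541] = 24, contradiction.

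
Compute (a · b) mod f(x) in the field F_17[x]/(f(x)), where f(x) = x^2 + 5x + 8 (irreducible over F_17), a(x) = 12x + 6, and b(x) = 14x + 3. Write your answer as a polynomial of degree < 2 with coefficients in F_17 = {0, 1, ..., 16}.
a · b ≡ 11x (mod f(x))

Multiply in F_17[x]: a(x)·b(x) = (12x + 6)·(14x + 3) = 15x^2 + x + 1. This has degree ≥ 2, so divide by f(x) over F_17: 15x^2 + x + 1 = (15)·(x^2 + 5x + 8) + (11x). Hence a·b ≡ 11x (mod f). (F_17[x]/(f) is a field with 17^2 = 289 elements since f is irreducible of degree 2.)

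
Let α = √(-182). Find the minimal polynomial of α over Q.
m_α(x) = x^2 + 182

α satisfies α^2 + 182 = 0, so x^2 + 182 annihilates α. Since d = -182 is squarefree and ≠ 1, it is not a perfect square in Q, so x^2 + 182 has no rational root and is therefore irreducible over Q (a degree-2 polynomial over a field is irreducible iff it has no root). Hence m_α(x) = x^2 + 182.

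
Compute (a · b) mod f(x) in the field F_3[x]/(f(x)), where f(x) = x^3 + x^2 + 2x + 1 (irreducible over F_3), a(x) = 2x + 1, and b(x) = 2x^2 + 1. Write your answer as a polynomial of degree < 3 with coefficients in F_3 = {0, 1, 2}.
a · b ≡ x^2 (mod f(x))

Multiply in F_3[x]: a(x)·b(x) = (2x + 1)·(2x^2 + 1) = x^3 + 2x^2 + 2x + 1. This has degree ≥ 3, so divide by f(x) over F_3: x^3 + 2x^2 + 2x + 1 = (1)·(x^3 + x^2 + 2x + 1) + (x^2). Hence a·b ≡ x^2 (mod f). (F_3[x]/(f) is a field with 3^3 = 27 elements since f is irreducible of degree 3.)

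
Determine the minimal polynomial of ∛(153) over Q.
m_α(x) = x^3 - 153

α satisfies α^3 = 153, so x^3 - 153 annihilates α. By the rational root test, a rational root p/q (in lowest terms) of x^3 - 153 would satisfy p^3 = 153 q^3, forcing q = 1 and p^3 = 153; but 153 is not a perfect cube, contradiction. A monic cubic over Q with no rational root is irreducible (any nontrivial factorization would include a linear factor). Hence x^3 - 153 is the minimal polynomial of α, and in particular [Q(α):Q] = 3.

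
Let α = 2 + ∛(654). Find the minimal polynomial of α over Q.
m_α(x) = x^3 - 6x^2 + 12x - 662

Set β = α - 2 = ∛(654), so β^3 = 654. Then (α - 2)^3 - 654 = 0, i.e. α is a root of g(x) = (x - 2)^3 - 654 = x^3 - 6x^2 + 12x - 662. Since g(x) = h(x - 2) where h(x) = x^3 - 654, and h is irreducible over Q (because 654 is not a perfect cube, so h has no rational root, and a monic cubic with no rational root is irreducible), g is also irreducible (irreducibility is preserved under the substitution x → x - 2). Hence m_α(x) = x^3 - 6x^2 + 12x - 662.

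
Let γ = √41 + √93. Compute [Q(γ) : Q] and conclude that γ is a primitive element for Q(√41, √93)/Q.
[Q(γ) : Q] = 4 (equivalently, Q(γ) = Q(√41, √93))

Obviously Q(γ) ⊆ Q(√41, √93), and [Q(√41, √93):Q] = 4 (since 41, 93 are distinct squarefree integers > 1 with 3813 not a perfect square). To show equality we compute the minimal polynomial of γ. From γ = √41 + √93: γ^2 = 41 + 2√(3813) + 93 = 134 + 2√(3813), so γ^2 - 134 = 2√(3813); squaring, (γ^2 - 134)^2 = 4·3813, i.e. γ^4 - 268γ^2 + 17956 - 15252 = 0, i.e. γ^4 - 268γ^2 + 2704 = 0. So γ is a root of x^4 - 268x^2 + 2704. This polynomial is irreducible over Q: it has no rational root (each ±√41 ± √93 is irrational), and any factorization into two quadratics over Q would force √(3813) ∈ Q (pairing opposite roots) or √41, √93 ∈ Q (other pairings), all impossible. Hence [Q(γ):Q] = 4 = [Q(√41, √93):Q], so Q(γ) = Q(√41, √93).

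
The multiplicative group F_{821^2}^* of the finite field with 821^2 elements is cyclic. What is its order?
|F_{821^2}^*| = 674040

F_{821^2} has 821^2 = 674041 elements; its multiplicative group consists of all nonzero elements, so |F_{821^2}^*| = 674041 - 1 = 674040. (It is cyclic since any finite subgroup of the multiplicative group of a field is cyclic.)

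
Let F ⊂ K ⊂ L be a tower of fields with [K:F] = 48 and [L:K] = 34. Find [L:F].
[L:F] = 1632

The tower law says that for any tower of field extensions F ⊂ K ⊂ L with finite degrees, [L:F] = [L:K] · [K:F]. Here this gives [L:F] = 34 · 48 = 1632.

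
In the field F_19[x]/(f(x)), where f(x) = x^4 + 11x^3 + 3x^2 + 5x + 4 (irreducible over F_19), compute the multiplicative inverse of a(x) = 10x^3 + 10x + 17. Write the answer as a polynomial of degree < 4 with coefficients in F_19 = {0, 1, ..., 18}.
a(x)^(-1) ≡ 3x^3 + 5x^2 + 11 (mod f(x))

Since f is irreducible over F_19, F_19[x]/(f) is a field and a(x) ≠ 0 has an inverse. Apply the extended Euclidean algorithm to f(x) and a(x) in F_19[x]: f(x) = (2x + 3)·a(x) + (2x^2 + 17x + 10);  a(x) = (5x + 5)·(2x^2 + 17x + 10) + (8x + 5);  (2x^2 + 17x + 10) = (5x + 18)·(8x + 5) + (15). The last nonzero remainder is the constant 15 = gcd(f, a) in F_19. Back-substituting through the division chain expresses 15 = s(x)·a(x) + t(x)·f(x) with s(x) ≡ 7x^3 + 18x^2 + 13 (mod f), so (7x^3 + 18x^2 + 13)·a(x) ≡ 15 (mod f). Multiplying by 15^(-1) ≡ 14 in F_19 gives a(x)^(-1) ≡ 14·(7x^3 + 18x^2 + 13) ≡ 3x^3 + 5x^2 + 11 (mod f). Check: (10x^3 + 10x + 17)·(3x^3 + 5x^2 + 11) = 11x^6 + 12x^5 + 11x^4 + 2x^3 + 9x^2 + 15x + 16 ≡ 1 (mod x^4 + 11x^3 + 3x^2 + 5x + 4).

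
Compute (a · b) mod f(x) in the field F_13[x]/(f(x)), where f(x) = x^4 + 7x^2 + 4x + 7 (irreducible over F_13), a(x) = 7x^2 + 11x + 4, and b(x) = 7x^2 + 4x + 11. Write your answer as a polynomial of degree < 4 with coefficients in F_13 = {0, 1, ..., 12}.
a · b ≡ x^3 + x^2 + 6x (mod f(x))

Multiply in F_13[x]: a(x)·b(x) = (7x^2 + 11x + 4)·(7x^2 + 4x + 11) = 10x^4 + x^3 + 6x^2 + 7x + 5. This has degree ≥ 4, so divide by f(x) over F_13: 10x^4 + x^3 + 6x^2 + 7x + 5 = (10)·(x^4 + 7x^2 + 4x + 7) + (x^3 + x^2 + 6x). Hence a·b ≡ x^3 + x^2 + 6x (mod f). (F_13[x]/(f) is a field with 13^4 = 28561 elements since f is irreducible of degree 4.)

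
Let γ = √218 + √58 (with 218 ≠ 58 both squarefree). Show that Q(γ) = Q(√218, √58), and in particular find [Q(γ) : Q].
[Q(γ) : Q] = 4 (equivalently, Q(γ) = Q(√218, √58))

Obviously Q(γ) ⊆ Q(√218, √58), and [Q(√218, √58):Q] = 4 (since 218, 58 are distinct squarefree integers > 1 with 12644 not a perfect square). To show equality we compute the minimal polynomial of γ. From γ = √218 + √58: γ^2 = 218 + 2√(12644) + 58 = 276 + 2√(12644), so γ^2 - 276 = 2√(12644); squaring, (γ^2 - 276)^2 = 4·12644, i.e. γ^4 - 552γ^2 + 76176 - 50576 = 0, i.e. γ^4 - 552γ^2 + 25600 = 0. So γ is a root of x^4 - 552x^2 + 25600. This polynomial is irreducible over Q: it has no rational root (each ±√218 ± √58 is irrational), and any factorization into two quadratics over Q would force √(12644) ∈ Q (pairing opposite roots) or √218, √58 ∈ Q (other pairings), all impossible. Hence [Q(γ):Q] = 4 = [Q(√218, √58):Q], so Q(γ) = Q(√218, √58).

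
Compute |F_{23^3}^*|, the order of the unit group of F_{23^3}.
|F_{23^3}^*| = 12166

F_{23^3} has 23^3 = 12167 elements; its multiplicative group consists of all nonzero elements, so |F_{23^3}^*| = 12167 - 1 = 12166. (It is cyclic since any finite subgroup of the multiplicative group of a field is cyclic.)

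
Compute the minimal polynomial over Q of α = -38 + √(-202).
m_α(x) = x^2 + 76x + 1646

From α + 38 = √(-202), squaring gives (α + 38)^2 = -202, i.e. α^2 + 76α + 1444 = -202, so α^2 + 76α + 1646 = 0. The discriminant of x^2 + 76x + 1646 is (76)^2 - 4·(1646) = 5776 - 6584 = -808, and 4·(-202) is not a perfect square in Q since -202 is squarefree and ≠ 1. Hence x^2 + 76x + 1646 is irreducible over Q and is the minimal polynomial of α.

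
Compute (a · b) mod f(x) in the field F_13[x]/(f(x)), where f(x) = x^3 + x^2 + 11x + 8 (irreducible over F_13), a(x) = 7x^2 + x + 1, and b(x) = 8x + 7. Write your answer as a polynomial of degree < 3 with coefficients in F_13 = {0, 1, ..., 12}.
a · b ≡ x^2 + 10x + 1 (mod f(x))

Multiply in F_13[x]: a(x)·b(x) = (7x^2 + x + 1)·(8x + 7) = 4x^3 + 5x^2 + 2x + 7. This has degree ≥ 3, so divide by f(x) over F_13: 4x^3 + 5x^2 + 2x + 7 = (4)·(x^3 + x^2 + 11x + 8) + (x^2 + 10x + 1). Hence a·b ≡ x^2 + 10x + 1 (mod f). (F_13[x]/(f) is a field with 13^3 = 2197 elements since f is irreducible of degree 3.)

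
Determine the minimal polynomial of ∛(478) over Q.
m_α(x) = x^3 - 478

α satisfies α^3 = 478, so x^3 - 478 annihilates α. By the rational root test, a rational root p/q (in lowest terms) of x^3 - 478 would satisfy p^3 = 478 q^3, forcing q = 1 and p^3 = 478; but 478 is not a perfect cube, contradiction. A monic cubic over Q with no rational root is irreducible (any nontrivial factorization would include a linear factor). Hence x^3 - 478 is the minimal polynomial of α, and in particular [Q(α):Q] = 3.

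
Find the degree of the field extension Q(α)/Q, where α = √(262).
[Q(α):Q] = 2

[Q(α):Q] equals the degree of the minimal polynomial of α. Here α^2 = 262 and x^2 - 262 is irreducible (d = 262 is squarefree, ≠ 1, hence not a square), so deg(m_α) = 2. Thus [Q(α):Q] = 2.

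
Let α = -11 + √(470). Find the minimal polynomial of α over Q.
m_α(x) = x^2 + 22x - 349

From α + 11 = √(470), squaring gives (α + 11)^2 = 470, i.e. α^2 + 22α + 121 = 470, so α^2 + 22α - 349 = 0. The discriminant of x^2 + 22x - 349 is (22)^2 - 4·(-349) = 484 + 1396 = 1880, and 4·(470) is not a perfect square in Q since 470 is squarefree and ≠ 1. Hence x^2 + 22x - 349 is irreducible over Q and is the minimal polynomial of α.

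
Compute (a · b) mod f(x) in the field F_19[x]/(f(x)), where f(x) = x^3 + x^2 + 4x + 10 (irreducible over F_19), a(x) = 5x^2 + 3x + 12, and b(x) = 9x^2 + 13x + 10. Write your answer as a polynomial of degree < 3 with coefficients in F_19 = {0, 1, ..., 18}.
a · b ≡ 8x^2 + 4x + 11 (mod f(x))

Multiply in F_19[x]: a(x)·b(x) = (5x^2 + 3x + 12)·(9x^2 + 13x + 10) = 7x^4 + 16x^3 + 7x^2 + 15x + 6. This has degree ≥ 3, so divide by f(x) over F_19: 7x^4 + 16x^3 + 7x^2 + 15x + 6 = (7x + 9)·(x^3 + x^2 + 4x + 10) + (8x^2 + 4x + 11). Hence a·b ≡ 8x^2 + 4x + 11 (mod f). (F_19[x]/(f) is a field with 19^3 = 6859 elements since f is irreducible of degree 3.)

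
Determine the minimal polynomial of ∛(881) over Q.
m_α(x) = x^3 - 881

α satisfies α^3 = 881, so x^3 - 881 annihilates α. By the rational root test, a rational root p/q (in lowest terms) of x^3 - 881 would satisfy p^3 = 881 q^3, forcing q = 1 and p^3 = 881; but 881 is not a perfect cube, contradiction. A monic cubic over Q with no rational root is irreducible (any nontrivial factorization would include a linear factor). Hence x^3 - 881 is the minimal polynomial of α, and in particular [Q(α):Q] = 3.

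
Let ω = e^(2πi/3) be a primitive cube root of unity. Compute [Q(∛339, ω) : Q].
[Q(∛339, ω) : Q] = 6

[Q(∛339):Q] = 3 (min poly x^3 - 339, irreducible since 339 is not a perfect cube). [Q(ω):Q] = 2 (min poly x^2 + x + 1). Since Q(∛339) ⊂ R and ω ∉ R, we have ω ∉ Q(∛339), so x^2 + x + 1 remains irreducible over Q(∛339) and [Q(∛339, ω) : Q(∛339)] = 2. By the tower law, [Q(∛339, ω) : Q] = 3 · 2 = 6. (In fact Q(∛339, ω) is the splitting field of x^3 - 339 over Q.)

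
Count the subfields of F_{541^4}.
F_{541^4} has 3 subfields

The subfields of F_{p^n} are exactly the fields F_{p^d} for d | n (each is the fixed field of the unique index-d subgroup of Gal(F_{p^n}/F_p) ≅ Z/nZ). The divisors of n = 4 are {1, 2, 4}, giving 3 subfields: F_{541^1}, F_{541^2}, F_{541^4}.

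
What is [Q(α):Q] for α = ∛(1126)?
[Q(α):Q] = 3

The minimal polynomial of α is x^3 - 1126, irreducible over Q since 1126 is not a perfect cube (so x^3 - 1126 has no rational root). Hence [Q(α):Q] = deg(m_α) = 3.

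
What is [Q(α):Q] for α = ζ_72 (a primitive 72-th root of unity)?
[Q(α):Q] = 24

The minimal polynomial of ζ_72 over Q is the 72-th cyclotomic polynomial Φ_72(x), which is irreducible over Q and has degree φ(72) = 24. Hence [Q(α):Q] = φ(72) = 24.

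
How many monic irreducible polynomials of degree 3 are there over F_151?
There are 1147600 monic irreducible polynomials of degree 3 over F_151

Each element of F_{151^3} that lies in no proper subfield is a root of exactly one monic irreducible of degree 3 over F_151, and each such polynomial has 3 distinct roots in F_{151^3}. By Möbius inversion the count is N_151(3) = (1/3) Σ_{d|3} μ(3/d) · 151^d = (1/3)(μ(3)·151^1 + μ(1)·151^3) = 3442800/3 = 1147600.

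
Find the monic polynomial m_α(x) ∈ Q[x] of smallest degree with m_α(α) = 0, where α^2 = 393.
m_α(x) = x^2 - 393

α satisfies α^2 - 393 = 0, so x^2 - 393 annihilates α. Since d = 393 is squarefree and ≠ 1, it is not a perfect square in Q, so x^2 - 393 has no rational root and is therefore irreducible over Q (a degree-2 polynomial over a field is irreducible iff it has no root). Hence m_α(x) = x^2 - 393.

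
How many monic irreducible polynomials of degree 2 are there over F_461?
There are 106030 monic irreducible polynomials of degree 2 over F_461

Each element of F_{461^2} that lies in no proper subfield is a root of exactly one monic irreducible of degree 2 over F_461, and each such polynomial has 2 distinct roots in F_{461^2}. By Möbius inversion the count is N_461(2) = (1/2) Σ_{d|2} μ(2/d) · 461^d = (1/2)(μ(2)·461^1 + μ(1)·461^2) = 212060/2 = 106030.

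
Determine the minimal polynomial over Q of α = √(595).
m_α(x) = x^2 - 595

α satisfies α^2 - 595 = 0, so x^2 - 595 annihilates α. Since d = 595 is squarefree and ≠ 1, it is not a perfect square in Q, so x^2 - 595 has no rational root and is therefore irreducible over Q (a degree-2 polynomial over a field is irreducible iff it has no root). Hence m_α(x) = x^2 - 595.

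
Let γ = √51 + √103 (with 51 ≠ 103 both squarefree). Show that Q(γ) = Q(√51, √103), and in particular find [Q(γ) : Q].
[Q(γ) : Q] = 4 (equivalently, Q(γ) = Q(√51, √103))

Obviously Q(γ) ⊆ Q(√51, √103), and [Q(√51, √103):Q] = 4 (since 51, 103 are distinct squarefree integers > 1 with 5253 not a perfect square). To show equality we compute the minimal polynomial of γ. From γ = √51 + √103: γ^2 = 51 + 2√(5253) + 103 = 154 + 2√(5253), so γ^2 - 154 = 2√(5253); squaring, (γ^2 - 154)^2 = 4·5253, i.e. γ^4 - 308γ^2 + 23716 - 21012 = 0, i.e. γ^4 - 308γ^2 + 2704 = 0. So γ is a root of x^4 - 308x^2 + 2704. This polynomial is irreducible over Q: it has no rational root (each ±√51 ± √103 is irrational), and any factorization into two quadratics over Q would force √(5253) ∈ Q (pairing opposite roots) or √51, √103 ∈ Q (other pairings), all impossible. Hence [Q(γ):Q] = 4 = [Q(√51, √103):Q], so Q(γ) = Q(√51, √103).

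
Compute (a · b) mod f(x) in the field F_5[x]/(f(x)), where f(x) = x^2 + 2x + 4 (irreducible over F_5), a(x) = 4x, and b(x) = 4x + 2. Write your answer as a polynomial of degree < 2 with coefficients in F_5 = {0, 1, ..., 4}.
a · b ≡ x + 1 (mod f(x))

Multiply in F_5[x]: a(x)·b(x) = (4x)·(4x + 2) = x^2 + 3x. This has degree ≥ 2, so divide by f(x) over F_5: x^2 + 3x = (1)·(x^2 + 2x + 4) + (x + 1). Hence a·b ≡ x + 1 (mod f). (F_5[x]/(f) is a field with 5^2 = 25 elements since f is irreducible of degree 2.)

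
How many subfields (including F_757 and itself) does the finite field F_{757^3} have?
F_{757^3} has 2 subfields

The subfields of F_{p^n} are exactly the fields F_{p^d} for d | n (each is the fixed field of the unique index-d subgroup of Gal(F_{p^n}/F_p) ≅ Z/nZ). The divisors of n = 3 are {1, 3}, giving 2 subfields: F_{757^1}, F_{757^3}.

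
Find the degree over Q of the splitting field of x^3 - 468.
[K : Q] = 6

The roots of x^3 - 468 are ∛468, ω∛468, ω^2∛468 where ω = e^(2πi/3) is a primitive cube root of unity, so K = Q(∛468, ω). Now [Q(∛468):Q] = 3 (since 468 is not a perfect cube, x^3 - 468 is irreducible) and [Q(ω):Q] = 2. Both 2 and 3 divide [K:Q], and [K:Q] ≤ 3·2 = 6, so [K:Q] = 6. (Equivalently: Q(∛468) ⊂ R but ω ∉ R, so [K : Q(∛468)] = 2.)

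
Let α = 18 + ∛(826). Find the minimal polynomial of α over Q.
m_α(x) = x^3 - 54x^2 + 972x - 6658

Set β = α - 18 = ∛(826), so β^3 = 826. Then (α - 18)^3 - 826 = 0, i.e. α is a root of g(x) = (x - 18)^3 - 826 = x^3 - 54x^2 + 972x - 6658. Since g(x) = h(x - 18) where h(x) = x^3 - 826, and h is irreducible over Q (because 826 is not a perfect cube, so h has no rational root, and a monic cubic with no rational root is irreducible), g is also irreducible (irreducibility is preserved under the substitution x → x - 18). Hence m_α(x) = x^3 - 54x^2 + 972x - 6658.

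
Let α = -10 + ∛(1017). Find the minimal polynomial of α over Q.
m_α(x) = x^3 + 30x^2 + 300x - 17

Set β = α + 10 = ∛(1017), so β^3 = 1017. Then (α + 10)^3 - 1017 = 0, i.e. α is a root of g(x) = (x + 10)^3 - 1017 = x^3 + 30x^2 + 300x - 17. Since g(x) = h(x + 10) where h(x) = x^3 - 1017, and h is irreducible over Q (because 1017 is not a perfect cube, so h has no rational root, and a monic cubic with no rational root is irreducible), g is also irreducible (irreducibility is preserved under the substitution x → x + 10). Hence m_α(x) = x^3 + 30x^2 + 300x - 17.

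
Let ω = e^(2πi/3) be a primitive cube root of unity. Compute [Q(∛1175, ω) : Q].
[Q(∛1175, ω) : Q] = 6

[Q(∛1175):Q] = 3 (min poly x^3 - 1175, irreducible since 1175 is not a perfect cube). [Q(ω):Q] = 2 (min poly x^2 + x + 1). Since Q(∛1175) ⊂ R and ω ∉ R, we have ω ∉ Q(∛1175), so x^2 + x + 1 remains irreducible over Q(∛1175) and [Q(∛1175, ω) : Q(∛1175)] = 2. By the tower law, [Q(∛1175, ω) : Q] = 3 · 2 = 6. (In fact Q(∛1175, ω) is the splitting field of x^3 - 1175 over Q.)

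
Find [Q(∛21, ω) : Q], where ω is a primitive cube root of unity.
[Q(∛21, ω) : Q] = 6

[Q(∛21):Q] = 3 (min poly x^3 - 21, irreducible since 21 is not a perfect cube). [Q(ω):Q] = 2 (min poly x^2 + x + 1). Since Q(∛21) ⊂ R and ω ∉ R, we have ω ∉ Q(∛21), so x^2 + x + 1 remains irreducible over Q(∛21) and [Q(∛21, ω) : Q(∛21)] = 2. By the tower law, [Q(∛21, ω) : Q] = 3 · 2 = 6. (In fact Q(∛21, ω) is the splitting field of x^3 - 21 over Q.)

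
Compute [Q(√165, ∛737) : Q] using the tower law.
[Q(√165, ∛737) : Q] = 6

Let L = Q(√165, ∛737). Since Q(√165) ⊂ L and [Q(√165):Q] = 2, the tower law gives 2 | [L:Q]. Likewise Q(∛737) ⊂ L with [Q(∛737):Q] = 3 (because 737 is not a perfect cube), so 3 | [L:Q]. As gcd(2,3) = 1, [L:Q] is divisible by 6. Conversely L is generated over Q by √165 and ∛737, so [L:Q] ≤ 2·3 = 6. Therefore [Q(√165, ∛737) : Q] = 6.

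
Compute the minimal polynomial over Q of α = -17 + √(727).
m_α(x) = x^2 + 34x - 438

From α + 17 = √(727), squaring gives (α + 17)^2 = 727, i.e. α^2 + 34α + 289 = 727, so α^2 + 34α - 438 = 0. The discriminant of x^2 + 34x - 438 is (34)^2 - 4·(-438) = 1156 + 1752 = 2908, and 4·(727) is not a perfect square in Q since 727 is squarefree and ≠ 1. Hence x^2 + 34x - 438 is irreducible over Q and is the minimal polynomial of α.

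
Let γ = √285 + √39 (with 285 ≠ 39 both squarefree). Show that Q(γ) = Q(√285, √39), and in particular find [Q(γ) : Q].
[Q(γ) : Q] = 4 (equivalently, Q(γ) = Q(√285, √39))

Obviously Q(γ) ⊆ Q(√285, √39), and [Q(√285, √39):Q] = 4 (since 285, 39 are distinct squarefree integers > 1 with 11115 not a perfect square). To show equality we compute the minimal polynomial of γ. From γ = √285 + √39: γ^2 = 285 + 2√(11115) + 39 = 324 + 2√(11115), so γ^2 - 324 = 2√(11115); squaring, (γ^2 - 324)^2 = 4·11115, i.e. γ^4 - 648γ^2 + 104976 - 44460 = 0, i.e. γ^4 - 648γ^2 + 60516 = 0. So γ is a root of x^4 - 648x^2 + 60516. This polynomial is irreducible over Q: it has no rational root (each ±√285 ± √39 is irrational), and any factorization into two quadratics over Q would force √(11115) ∈ Q (pairing opposite roots) or √285, √39 ∈ Q (other pairings), all impossible. Hence [Q(γ):Q] = 4 = [Q(√285, √39):Q], so Q(γ) = Q(√285, √39).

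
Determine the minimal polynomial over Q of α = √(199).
m_α(x) = x^2 - 199

α satisfies α^2 - 199 = 0, so x^2 - 199 annihilates α. Since d = 199 is squarefree and ≠ 1, it is not a perfect square in Q, so x^2 - 199 has no rational root and is therefore irreducible over Q (a degree-2 polynomial over a field is irreducible iff it has no root). Hence m_α(x) = x^2 - 199.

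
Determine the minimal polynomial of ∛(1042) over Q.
m_α(x) = x^3 - 1042

α satisfies α^3 = 1042, so x^3 - 1042 annihilates α. By the rational root test, a rational root p/q (in lowest terms) of x^3 - 1042 would satisfy p^3 = 1042 q^3, forcing q = 1 and p^3 = 1042; but 1042 is not a perfect cube, contradiction. A monic cubic over Q with no rational root is irreducible (any nontrivial factorization would include a linear factor). Hence x^3 - 1042 is the minimal polynomial of α, and in particular [Q(α):Q] = 3.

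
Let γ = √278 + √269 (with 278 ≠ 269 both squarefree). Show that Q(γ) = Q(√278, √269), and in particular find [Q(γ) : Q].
[Q(γ) : Q] = 4 (equivalently, Q(γ) = Q(√278, √269))

Obviously Q(γ) ⊆ Q(√278, √269), and [Q(√278, √269):Q] = 4 (since 278, 269 are distinct squarefree integers > 1 with 74782 not a perfect square). To show equality we compute the minimal polynomial of γ. From γ = √278 + √269: γ^2 = 278 + 2√(74782) + 269 = 547 + 2√(74782), so γ^2 - 547 = 2√(74782); squaring, (γ^2 - 547)^2 = 4·74782, i.e. γ^4 - 1094γ^2 + 299209 - 299128 = 0, i.e. γ^4 - 1094γ^2 + 81 = 0. So γ is a root of x^4 - 1094x^2 + 81. This polynomial is irreducible over Q: it has no rational root (each ±√278 ± √269 is irrational), and any factorization into two quadratics over Q would force √(74782) ∈ Q (pairing opposite roots) or √278, √269 ∈ Q (other pairings), all impossible. Hence [Q(γ):Q] = 4 = [Q(√278, √269):Q], so Q(γ) = Q(√278, √269).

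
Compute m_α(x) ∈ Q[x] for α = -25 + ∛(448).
m_α(x) = x^3 + 75x^2 + 1875x + 15177

Set β = α + 25 = ∛(448), so β^3 = 448. Then (α + 25)^3 - 448 = 0, i.e. α is a root of g(x) = (x + 25)^3 - 448 = x^3 + 75x^2 + 1875x + 15177. Since g(x) = h(x + 25) where h(x) = x^3 - 448, and h is irreducible over Q (because 448 is not a perfect cube, so h has no rational root, and a monic cubic with no rational root is irreducible), g is also irreducible (irreducibility is preserved under the substitution x → x + 25). Hence m_α(x) = x^3 + 75x^2 + 1875x + 15177.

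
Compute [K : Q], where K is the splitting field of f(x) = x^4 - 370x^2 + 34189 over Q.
[K : Q] = 4

Solving the quadratic in x^2: x^2 = (370 ± √(370^2 - 4·34189))/2 = (370 ± √144)/2 = (370 ± 12)/2, giving x^2 = 179 or x^2 = 191. So f(x) = (x^2 - 179)(x^2 - 191) and the roots of f are ±√179, ±√191. Hence the splitting field is K = Q(√179, √191). Since 179 and 191 are distinct squarefree integers > 1, their product 34189 is not a perfect square, so √191 ∉ Q(√179). By the tower law [K:Q] = [Q(√179,√191):Q(√179)] · [Q(√179):Q] = 2 · 2 = 4.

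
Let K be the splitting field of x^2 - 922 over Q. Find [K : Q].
[K : Q] = 2

f(x) = x^2 - 922 factors as (x - √922)(x + √922). The splitting field is K = Q(√922). Since 922 is squarefree and > 1, it is not a perfect square, so x^2 - 922 is irreducible over Q and [Q(√922) : Q] = 2. Hence [K : Q] = 2.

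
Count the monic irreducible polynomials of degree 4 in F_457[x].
There are 10904423988 monic irreducible polynomials of degree 4 over F_457

Each element of F_{457^4} that lies in no proper subfield is a root of exactly one monic irreducible of degree 4 over F_457, and each such polynomial has 4 distinct roots in F_{457^4}. By Möbius inversion the count is N_457(4) = (1/4) Σ_{d|4} μ(4/d) · 457^d = (1/4)(μ(4)·457^1 + μ(2)·457^2 + μ(1)·457^4) = 43617695952/4 = 10904423988.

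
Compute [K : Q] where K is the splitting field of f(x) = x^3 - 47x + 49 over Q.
[K : Q] = 6

By the rational root test, any rational root of the monic integer polynomial f(x) = x^3 - 47x + 49 must be an integer dividing the constant term 49, i.e. one of ±{1, 7, 49}. Evaluating: f(1) = 3, f(-1) = 95, f(7) = 63, f(-7) = 35, f(49) = 115395, f(-49) = -115297; none is 0, so f has no rational root and is therefore irreducible over Q (a cubic with no linear factor over a field is irreducible). For an irreducible cubic, the Galois group is A_3 or S_3 according as the discriminant disc(f) = -4a^3 - 27b^2 = -4·(-47)^3 - 27·(49)^2 = 350465 is or is not a square in Q. Here disc(f) = 350465 is not a perfect square in Q, so the Galois group of f over Q is not contained in A_3 and must be all of S_3. The splitting field has degree |S_3| = 6 over Q, so [K : Q] = 6.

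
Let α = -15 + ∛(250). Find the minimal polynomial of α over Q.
m_α(x) = x^3 + 45x^2 + 675x + 3125

Set β = α + 15 = ∛(250), so β^3 = 250. Then (α + 15)^3 - 250 = 0, i.e. α is a root of g(x) = (x + 15)^3 - 250 = x^3 + 45x^2 + 675x + 3125. Since g(x) = h(x + 15) where h(x) = x^3 - 250, and h is irreducible over Q (because 250 is not a perfect cube, so h has no rational root, and a monic cubic with no rational root is irreducible), g is also irreducible (irreducibility is preserved under the substitution x → x + 15). Hence m_α(x) = x^3 + 45x^2 + 675x + 3125.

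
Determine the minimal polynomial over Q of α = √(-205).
m_α(x) = x^2 + 205

α satisfies α^2 + 205 = 0, so x^2 + 205 annihilates α. Since d = -205 is squarefree and ≠ 1, it is not a perfect square in Q, so x^2 + 205 has no rational root and is therefore irreducible over Q (a degree-2 polynomial over a field is irreducible iff it has no root). Hence m_α(x) = x^2 + 205.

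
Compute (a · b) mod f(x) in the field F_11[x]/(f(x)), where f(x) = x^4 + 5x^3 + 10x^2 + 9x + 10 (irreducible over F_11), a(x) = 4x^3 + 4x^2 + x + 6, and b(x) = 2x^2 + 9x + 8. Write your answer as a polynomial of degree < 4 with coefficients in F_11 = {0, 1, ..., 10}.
a · b ≡ 3x^3 + 7x^2 + x + 8 (mod f(x))

Multiply in F_11[x]: a(x)·b(x) = (4x^3 + 4x^2 + x + 6)·(2x^2 + 9x + 8) = 8x^5 + 4x^3 + 9x^2 + 7x + 4. This has degree ≥ 4, so divide by f(x) over F_11: 8x^5 + 4x^3 + 9x^2 + 7x + 4 = (8x + 4)·(x^4 + 5x^3 + 10x^2 + 9x + 10) + (3x^3 + 7x^2 + x + 8). Hence a·b ≡ 3x^3 + 7x^2 + x + 8 (mod f). (F_11[x]/(f) is a field with 11^4 = 14641 elements since f is irreducible of degree 4.)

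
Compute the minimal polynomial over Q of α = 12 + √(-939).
m_α(x) = x^2 - 24x + 1083

From α - 12 = √(-939), squaring gives (α - 12)^2 = -939, i.e. α^2 - 24α + 144 = -939, so α^2 - 24α + 1083 = 0. The discriminant of x^2 - 24x + 1083 is (-24)^2 - 4·(1083) = 576 - 4332 = -3756, and 4·(-939) is not a perfect square in Q since -939 is squarefree and ≠ 1. Hence x^2 - 24x + 1083 is irreducible over Q and is the minimal polynomial of α.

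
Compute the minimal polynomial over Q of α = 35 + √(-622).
m_α(x) = x^2 - 70x + 1847

From α - 35 = √(-622), squaring gives (α - 35)^2 = -622, i.e. α^2 - 70α + 1225 = -622, so α^2 - 70α + 1847 = 0. The discriminant of x^2 - 70x + 1847 is (-70)^2 - 4·(1847) = 4900 - 7388 = -2488, and 4·(-622) is not a perfect square in Q since -622 is squarefree and ≠ 1. Hence x^2 - 70x + 1847 is irreducible over Q and is the minimal polynomial of α.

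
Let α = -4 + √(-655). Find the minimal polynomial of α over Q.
m_α(x) = x^2 + 8x + 671

From α + 4 = √(-655), squaring gives (α + 4)^2 = -655, i.e. α^2 + 8α + 16 = -655, so α^2 + 8α + 671 = 0. The discriminant of x^2 + 8x + 671 is (8)^2 - 4·(671) = 64 - 2684 = -2620, and 4·(-655) is not a perfect square in Q since -655 is squarefree and ≠ 1. Hence x^2 + 8x + 671 is irreducible over Q and is the minimal polynomial of α.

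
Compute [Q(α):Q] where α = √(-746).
[Q(α):Q] = 2

[Q(α):Q] equals the degree of the minimal polynomial of α. Here α^2 = -746 and x^2 + 746 is irreducible (d = -746 is squarefree, ≠ 1, hence not a square), so deg(m_α) = 2. Thus [Q(α):Q] = 2.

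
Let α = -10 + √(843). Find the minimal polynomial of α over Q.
m_α(x) = x^2 + 20x - 743

From α + 10 = √(843), squaring gives (α + 10)^2 = 843, i.e. α^2 + 20α + 100 = 843, so α^2 + 20α - 743 = 0. The discriminant of x^2 + 20x - 743 is (20)^2 - 4·(-743) = 400 + 2972 = 3372, and 4·(843) is not a perfect square in Q since 843 is squarefree and ≠ 1. Hence x^2 + 20x - 743 is irreducible over Q and is the minimal polynomial of α.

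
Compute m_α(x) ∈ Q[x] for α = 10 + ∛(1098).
m_α(x) = x^3 - 30x^2 + 300x - 2098

Set β = α - 10 = ∛(1098), so β^3 = 1098. Then (α - 10)^3 - 1098 = 0, i.e. α is a root of g(x) = (x - 10)^3 - 1098 = x^3 - 30x^2 + 300x - 2098. Since g(x) = h(x - 10) where h(x) = x^3 - 1098, and h is irreducible over Q (because 1098 is not a perfect cube, so h has no rational root, and a monic cubic with no rational root is irreducible), g is also irreducible (irreducibility is preserved under the substitution x → x - 10). Hence m_α(x) = x^3 - 30x^2 + 300x - 2098.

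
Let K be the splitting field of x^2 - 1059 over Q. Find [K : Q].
[K : Q] = 2

f(x) = x^2 - 1059 factors as (x - √1059)(x + √1059). The splitting field is K = Q(√1059). Since 1059 is squarefree and > 1, it is not a perfect square, so x^2 - 1059 is irreducible over Q and [Q(√1059) : Q] = 2. Hence [K : Q] = 2.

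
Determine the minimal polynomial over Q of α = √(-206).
m_α(x) = x^2 + 206

α satisfies α^2 + 206 = 0, so x^2 + 206 annihilates α. Since d = -206 is squarefree and ≠ 1, it is not a perfect square in Q, so x^2 + 206 has no rational root and is therefore irreducible over Q (a degree-2 polynomial over a field is irreducible iff it has no root). Hence m_α(x) = x^2 + 206.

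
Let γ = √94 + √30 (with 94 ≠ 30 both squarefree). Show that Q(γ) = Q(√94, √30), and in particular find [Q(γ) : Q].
[Q(γ) : Q] = 4 (equivalently, Q(γ) = Q(√94, √30))

Obviously Q(γ) ⊆ Q(√94, √30), and [Q(√94, √30):Q] = 4 (since 94, 30 are distinct squarefree integers > 1 with 2820 not a perfect square). To show equality we compute the minimal polynomial of γ. From γ = √94 + √30: γ^2 = 94 + 2√(2820) + 30 = 124 + 2√(2820), so γ^2 - 124 = 2√(2820); squaring, (γ^2 - 124)^2 = 4·2820, i.e. γ^4 - 248γ^2 + 15376 - 11280 = 0, i.e. γ^4 - 248γ^2 + 4096 = 0. So γ is a root of x^4 - 248x^2 + 4096. This polynomial is irreducible over Q: it has no rational root (each ±√94 ± √30 is irrational), and any factorization into two quadratics over Q would force √(2820) ∈ Q (pairing opposite roots) or √94, √30 ∈ Q (other pairings), all impossible. Hence [Q(γ):Q] = 4 = [Q(√94, √30):Q], so Q(γ) = Q(√94, √30).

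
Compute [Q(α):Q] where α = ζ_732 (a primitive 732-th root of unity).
[Q(α):Q] = 240

The minimal polynomial of ζ_732 over Q is the 732-th cyclotomic polynomial Φ_732(x), which is irreducible over Q and has degree φ(732) = 240. Hence [Q(α):Q] = φ(732) = 240.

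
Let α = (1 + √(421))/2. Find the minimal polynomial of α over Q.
m_α(x) = x^2 - x - 105

From 2α - 1 = √(421), squaring gives (2α - 1)^2 = 421, i.e. 4α^2 - 4α + 1 = 421, so α^2 - α + (1 - 421)/4 = 0. Since 421 ≡ 1 (mod 4), (1 - 421)/4 = -105 ∈ Z. The polynomial x^2 - x - 105 has discriminant 1 - 4·(-105) = 421, which is not a perfect square in Q (d = 421 is squarefree and ≠ 1), so x^2 - x - 105 is irreducible over Q. It is the minimal polynomial of α.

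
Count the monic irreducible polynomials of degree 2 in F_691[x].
There are 238395 monic irreducible polynomials of degree 2 over F_691

Each element of F_{691^2} that lies in no proper subfield is a root of exactly one monic irreducible of degree 2 over F_691, and each such polynomial has 2 distinct roots in F_{691^2}. By Möbius inversion the count is N_691(2) = (1/2) Σ_{d|2} μ(2/d) · 691^d = (1/2)(μ(2)·691^1 + μ(1)·691^2) = 476790/2 = 238395.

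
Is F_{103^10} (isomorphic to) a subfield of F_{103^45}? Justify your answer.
No: F_{103^10} is not a subfield of F_{103^45}

F_{p^m} embeds in F_{p^n} iff m | n. Here 10 ∤ 45 (since 45 = 4·10 + 5 with remainder 5 ≠ 0), so F_{103^10} is not a subfield of F_{103^45}. Equivalently: if it were, the tower law would give 10 = [F_{103^10}:F_103] dividing [F_{103^45}:F_103] = 45, contradiction.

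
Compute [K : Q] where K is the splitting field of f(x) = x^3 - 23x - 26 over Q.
[K : Q] = 6

By the rational root test, any rational root of the monic integer polynomial f(x) = x^3 - 23x - 26 must be an integer dividing the constant term -26, i.e. one of ±{1, 2, 13, 26}. Evaluating: f(1) = -48, f(-1) = -4, f(2) = -64, f(-2) = 12, f(13) = 1872, f(-13) = -1924, f(26) = 16952, f(-26) = -17004; none is 0, so f has no rational root and is therefore irreducible over Q (a cubic with no linear factor over a field is irreducible). For an irreducible cubic, the Galois group is A_3 or S_3 according as the discriminant disc(f) = -4a^3 - 27b^2 = -4·(-23)^3 - 27·(-26)^2 = 30416 is or is not a square in Q. Here disc(f) = 30416 is not a perfect square in Q, so the Galois group of f over Q is not contained in A_3 and must be all of S_3. The splitting field has degree |S_3| = 6 over Q, so [K : Q] = 6.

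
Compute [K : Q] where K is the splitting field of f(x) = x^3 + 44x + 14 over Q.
[K : Q] = 6

By the rational root test, any rational root of the monic integer polynomial f(x) = x^3 + 44x + 14 must be an integer dividing the constant term 14, i.e. one of ±{1, 2, 7, 14}. Evaluating: f(1) = 59, f(-1) = -31, f(2) = 110, f(-2) = -82, f(7) = 665, f(-7) = -637, f(14) = 3374, f(-14) = -3346; none is 0, so f has no rational root and is therefore irreducible over Q (a cubic with no linear factor over a field is irreducible). For an irreducible cubic, the Galois group is A_3 or S_3 according as the discriminant disc(f) = -4a^3 - 27b^2 = -4·(44)^3 - 27·(14)^2 = -346028 is or is not a square in Q. Here disc(f) = -346028 is not a perfect square in Q, so the Galois group of f over Q is not contained in A_3 and must be all of S_3. The splitting field has degree |S_3| = 6 over Q, so [K : Q] = 6.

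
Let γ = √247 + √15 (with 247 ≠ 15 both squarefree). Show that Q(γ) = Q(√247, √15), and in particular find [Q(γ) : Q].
[Q(γ) : Q] = 4 (equivalently, Q(γ) = Q(√247, √15))

Obviously Q(γ) ⊆ Q(√247, √15), and [Q(√247, √15):Q] = 4 (since 247, 15 are distinct squarefree integers > 1 with 3705 not a perfect square). To show equality we compute the minimal polynomial of γ. From γ = √247 + √15: γ^2 = 247 + 2√(3705) + 15 = 262 + 2√(3705), so γ^2 - 262 = 2√(3705); squaring, (γ^2 - 262)^2 = 4·3705, i.e. γ^4 - 524γ^2 + 68644 - 14820 = 0, i.e. γ^4 - 524γ^2 + 53824 = 0. So γ is a root of x^4 - 524x^2 + 53824. This polynomial is irreducible over Q: it has no rational root (each ±√247 ± √15 is irrational), and any factorization into two quadratics over Q would force √(3705) ∈ Q (pairing opposite roots) or √247, √15 ∈ Q (other pairings), all impossible. Hence [Q(γ):Q] = 4 = [Q(√247, √15):Q], so Q(γ) = Q(√247, √15).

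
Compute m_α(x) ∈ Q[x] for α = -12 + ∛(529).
m_α(x) = x^3 + 36x^2 + 432x + 1199

Set β = α + 12 = ∛(529), so β^3 = 529. Then (α + 12)^3 - 529 = 0, i.e. α is a root of g(x) = (x + 12)^3 - 529 = x^3 + 36x^2 + 432x + 1199. Since g(x) = h(x + 12) where h(x) = x^3 - 529, and h is irreducible over Q (because 529 is not a perfect cube, so h has no rational root, and a monic cubic with no rational root is irreducible), g is also irreducible (irreducibility is preserved under the substitution x → x + 12). Hence m_α(x) = x^3 + 36x^2 + 432x + 1199.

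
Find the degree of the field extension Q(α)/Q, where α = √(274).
[Q(α):Q] = 2

[Q(α):Q] equals the degree of the minimal polynomial of α. Here α^2 = 274 and x^2 - 274 is irreducible (d = 274 is squarefree, ≠ 1, hence not a square), so deg(m_α) = 2. Thus [Q(α):Q] = 2.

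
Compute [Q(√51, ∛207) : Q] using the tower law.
[Q(√51, ∛207) : Q] = 6

Let L = Q(√51, ∛207). Since Q(√51) ⊂ L and [Q(√51):Q] = 2, the tower law gives 2 | [L:Q]. Likewise Q(∛207) ⊂ L with [Q(∛207):Q] = 3 (because 207 is not a perfect cube), so 3 | [L:Q]. As gcd(2,3) = 1, [L:Q] is divisible by 6. Conversely L is generated over Q by √51 and ∛207, so [L:Q] ≤ 2·3 = 6. Therefore [Q(√51, ∛207) : Q] = 6.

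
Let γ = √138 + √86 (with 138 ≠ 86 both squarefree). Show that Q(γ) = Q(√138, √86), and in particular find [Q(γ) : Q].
[Q(γ) : Q] = 4 (equivalently, Q(γ) = Q(√138, √86))

Obviously Q(γ) ⊆ Q(√138, √86), and [Q(√138, √86):Q] = 4 (since 138, 86 are distinct squarefree integers > 1 with 11868 not a perfect square). To show equality we compute the minimal polynomial of γ. From γ = √138 + √86: γ^2 = 138 + 2√(11868) + 86 = 224 + 2√(11868), so γ^2 - 224 = 2√(11868); squaring, (γ^2 - 224)^2 = 4·11868, i.e. γ^4 - 448γ^2 + 50176 - 47472 = 0, i.e. γ^4 - 448γ^2 + 2704 = 0. So γ is a root of x^4 - 448x^2 + 2704. This polynomial is irreducible over Q: it has no rational root (each ±√138 ± √86 is irrational), and any factorization into two quadratics over Q would force √(11868) ∈ Q (pairing opposite roots) or √138, √86 ∈ Q (other pairings), all impossible. Hence [Q(γ):Q] = 4 = [Q(√138, √86):Q], so Q(γ) = Q(√138, √86).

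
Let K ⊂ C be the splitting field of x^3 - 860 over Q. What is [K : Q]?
[K : Q] = 6

The roots of x^3 - 860 are ∛860, ω∛860, ω^2∛860 where ω = e^(2πi/3) is a primitive cube root of unity, so K = Q(∛860, ω). Now [Q(∛860):Q] = 3 (since 860 is not a perfect cube, x^3 - 860 is irreducible) and [Q(ω):Q] = 2. Both 2 and 3 divide [K:Q], and [K:Q] ≤ 3·2 = 6, so [K:Q] = 6. (Equivalently: Q(∛860) ⊂ R but ω ∉ R, so [K : Q(∛860)] = 2.)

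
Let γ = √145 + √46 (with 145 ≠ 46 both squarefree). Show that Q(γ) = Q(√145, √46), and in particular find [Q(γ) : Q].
[Q(γ) : Q] = 4 (equivalently, Q(γ) = Q(√145, √46))

Obviously Q(γ) ⊆ Q(√145, √46), and [Q(√145, √46):Q] = 4 (since 145, 46 are distinct squarefree integers > 1 with 6670 not a perfect square). To show equality we compute the minimal polynomial of γ. From γ = √145 + √46: γ^2 = 145 + 2√(6670) + 46 = 191 + 2√(6670), so γ^2 - 191 = 2√(6670); squaring, (γ^2 - 191)^2 = 4·6670, i.e. γ^4 - 382γ^2 + 36481 - 26680 = 0, i.e. γ^4 - 382γ^2 + 9801 = 0. So γ is a root of x^4 - 382x^2 + 9801. This polynomial is irreducible over Q: it has no rational root (each ±√145 ± √46 is irrational), and any factorization into two quadratics over Q would force √(6670) ∈ Q (pairing opposite roots) or √145, √46 ∈ Q (other pairings), all impossible. Hence [Q(γ):Q] = 4 = [Q(√145, √46):Q], so Q(γ) = Q(√145, √46).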